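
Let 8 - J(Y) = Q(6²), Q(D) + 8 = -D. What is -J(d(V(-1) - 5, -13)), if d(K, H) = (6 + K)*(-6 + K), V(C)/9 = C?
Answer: -52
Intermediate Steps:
V(C) = 9*C
Q(D) = -8 - D
d(K, H) = (-6 + K)*(6 + K)
J(Y) = 52 (J(Y) = 8 - (-8 - 1*6²) = 8 - (-8 - 1*36) = 8 - (-8 - 36) = 8 - 1*(-44) = 8 + 44 = 52)
-J(d(V(-1) - 5, -13)) = -1*52 = -52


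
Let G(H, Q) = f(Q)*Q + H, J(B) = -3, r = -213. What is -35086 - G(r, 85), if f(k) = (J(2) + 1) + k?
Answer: -41928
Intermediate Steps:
f(k) = -2 + k (f(k) = (-3 + 1) + k = -2 + k)
G(H, Q) = H + Q*(-2 + Q) (G(H, Q) = (-2 + Q)*Q + H = Q*(-2 + Q) + H = H + Q*(-2 + Q))
-35086 - G(r, 85) = -35086 - (-213 + 85*(-2 + 85)) = -35086 - (-213 + 85*83) = -35086 - (-213 + 7055) = -35086 - 1*6842 = -35086 - 6842 = -41928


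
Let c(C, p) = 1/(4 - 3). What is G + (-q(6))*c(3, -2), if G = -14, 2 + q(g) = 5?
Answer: -17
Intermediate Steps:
q(g) = 3 (q(g) = -2 + 5 = 3)
c(C, p) = 1 (c(C, p) = 1/1 = 1)
G + (-q(6))*c(3, -2) = -14 - 1*3*1 = -14 - 3*1 = -14 - 3 = -17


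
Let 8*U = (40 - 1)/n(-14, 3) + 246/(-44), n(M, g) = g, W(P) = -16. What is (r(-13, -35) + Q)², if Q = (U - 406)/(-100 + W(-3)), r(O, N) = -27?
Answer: 230341443721/416813056 ≈ 552.63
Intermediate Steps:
U = 163/176 (U = ((40 - 1)/3 + 246/(-44))/8 = (39*(⅓) + 246*(-1/44))/8 = (13 - 123/22)/8 = (⅛)*(163/22) = 163/176 ≈ 0.92614)
Q = 71293/20416 (Q = (163/176 - 406)/(-100 - 16) = -71293/176/(-116) = -71293/176*(-1/116) = 71293/20416 ≈ 3.4920)
(r(-13, -35) + Q)² = (-27 + 71293/20416)² = (-479939/20416)² = 230341443721/416813056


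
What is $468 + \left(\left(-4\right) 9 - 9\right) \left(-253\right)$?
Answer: $11853$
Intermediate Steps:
$468 + \left(\left(-4\right) 9 - 9\right) \left(-253\right) = 468 + \left(-36 - 9\right) \left(-253\right) = 468 - -11385 = 468 + 11385 = 11853$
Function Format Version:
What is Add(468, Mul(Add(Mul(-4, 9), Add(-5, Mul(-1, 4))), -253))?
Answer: 11853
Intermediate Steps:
Add(468, Mul(Add(Mul(-4, 9), Add(-5, Mul(-1, 4))), -253)) = Add(468, Mul(Add(-36, Add(-5, -4)), -253)) = Add(468, Mul(Add(-36, -9), -253)) = Add(468, Mul(-45, -253)) = Add(468, 11385) = 11853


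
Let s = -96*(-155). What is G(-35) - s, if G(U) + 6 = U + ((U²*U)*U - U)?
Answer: 1485739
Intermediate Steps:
G(U) = -6 + U⁴ (G(U) = -6 + (U + ((U²*U)*U - U)) = -6 + (U + (U³*U - U)) = -6 + (U + (U⁴ - U)) = -6 + U⁴)
s = 14880
G(-35) - s = (-6 + (-35)⁴) - 1*14880 = (-6 + 1500625) - 14880 = 1500619 - 14880 = 1485739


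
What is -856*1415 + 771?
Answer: -1210469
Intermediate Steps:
-856*1415 + 771 = -1211240 + 771 = -1210469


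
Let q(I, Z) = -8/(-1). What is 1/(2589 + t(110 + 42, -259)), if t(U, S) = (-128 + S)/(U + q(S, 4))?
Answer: 160/413853 ≈ 0.00038661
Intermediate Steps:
q(I, Z) = 8 (q(I, Z) = -8*(-1) = 8)
t(U, S) = (-128 + S)/(8 + U) (t(U, S) = (-128 + S)/(U + 8) = (-128 + S)/(8 + U))
1/(2589 + t(110 + 42, -259)) = 1/(2589 + (-128 - 259)/(8 + (110 + 42))) = 1/(2589 - 387/(8 + 152)) = 1/(2589 - 387/160) = 1/(413853/160) = 160/413853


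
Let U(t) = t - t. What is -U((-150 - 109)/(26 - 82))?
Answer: 0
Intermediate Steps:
U(t) = 0
-U((-150 - 109)/(26 - 82)) = -1*0 = 0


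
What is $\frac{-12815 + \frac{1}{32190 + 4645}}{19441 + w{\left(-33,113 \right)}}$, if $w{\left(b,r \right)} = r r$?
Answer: $- \frac{236020262}{593227675} \approx -0.39786$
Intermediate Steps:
$w{\left(b,r \right)} = r^{2}$
$\frac{-12815 + \frac{1}{32190 + 4645}}{19441 + w{\left(-33,113 \right)}} = \frac{-12815 + \frac{1}{32190 + 4645}}{19441 + 113^{2}} = \frac{-12815 + \frac{1}{36835}}{19441 + 12769} = \frac{-12815 + \frac{1}{36835}}{32210} = \left(- \frac{472040524}{36835}\right) \frac{1}{32210} = - \frac{236020262}{593227675}$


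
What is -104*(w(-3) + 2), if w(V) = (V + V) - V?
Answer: 104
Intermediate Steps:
w(V) = V (w(V) = 2*V - V = V)
-104*(w(-3) + 2) = -104*(-3 + 2) = -104*(-1) = 104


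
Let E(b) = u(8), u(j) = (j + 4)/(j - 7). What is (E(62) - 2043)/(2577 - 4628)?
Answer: 2031/2051 ≈ 0.99025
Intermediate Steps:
u(j) = (4 + j)/(-7 + j)
E(b) = 12 (E(b) = (4 + 8)/(-7 + 8) = 12/1 = 1*12 = 12)
(E(62) - 2043)/(2577 - 4628) = (12 - 2043)/(2577 - 4628) = -2031/(-2051) = -2031*(-1/2051) = 2031/2051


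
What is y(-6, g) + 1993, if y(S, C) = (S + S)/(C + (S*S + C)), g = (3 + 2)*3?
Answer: 21921/11 ≈ 1992.8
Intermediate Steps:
g = 15 (g = 5*3 = 15)
y(S, C) = 2*S/(S**2 + 2*C) (y(S, C) = (2*S)/(C + (S**2 + C)) = (2*S)/(C + (C + S**2)) = (2*S)/(S**2 + 2*C) = 2*S/(S**2 + 2*C))
y(-6, g) + 1993 = 2*(-6)/((-6)**2 + 2*15) + 1993 = 2*(-6)/(36 + 30) + 1993 = 2*(-6)/66 + 1993 = 2*(-6)*(1/66) + 1993 = -2/11 + 1993 = 21921/11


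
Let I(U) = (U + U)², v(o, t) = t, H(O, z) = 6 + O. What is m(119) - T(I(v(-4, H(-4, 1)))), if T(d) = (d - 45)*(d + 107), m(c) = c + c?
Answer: 3805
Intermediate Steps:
m(c) = 2*c
I(U) = 4*U² (I(U) = (2*U)² = 4*U²)
T(d) = (-45 + d)*(107 + d)
m(119) - T(I(v(-4, H(-4, 1)))) = 2*119 - (-4815 + (4*(6 - 4)²)² + 62*(4*(6 - 4)²)) = 238 - (-4815 + (4*2²)² + 62*(4*2²)) = 238 - (-4815 + (4*4)² + 62*(4*4)) = 238 - (-4815 + 16² + 62*16) = 238 - (-4815 + 256 + 992) = 238 - 1*(-3567) = 238 + 3567 = 3805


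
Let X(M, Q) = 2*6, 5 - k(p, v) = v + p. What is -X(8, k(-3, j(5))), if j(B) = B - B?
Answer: -12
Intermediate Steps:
j(B) = 0
k(p, v) = 5 - p - v (k(p, v) = 5 - (v + p) = 5 - (p + v) = 5 + (-p - v) = 5 - p - v)
X(M, Q) = 12
-X(8, k(-3, j(5))) = -1*12 = -12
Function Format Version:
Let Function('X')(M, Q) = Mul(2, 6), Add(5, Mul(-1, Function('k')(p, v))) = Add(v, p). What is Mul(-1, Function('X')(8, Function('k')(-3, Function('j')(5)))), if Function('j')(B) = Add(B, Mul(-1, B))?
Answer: -12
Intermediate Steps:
Function('j')(B) = 0
Function('k')(p, v) = Add(5, Mul(-1, p), Mul(-1, v)) (Function('k')(p, v) = Add(5, Mul(-1, Add(v, p))) = Add(5, Mul(-1, Add(p, v))) = Add(5, Add(Mul(-1, p), Mul(-1, v))) = Add(5, Mul(-1, p), Mul(-1, v)))
Function('X')(M, Q) = 12
Mul(-1, Function('X')(8, Function('k')(-3, Function('j')(5)))) = Mul(-1, 12) = -12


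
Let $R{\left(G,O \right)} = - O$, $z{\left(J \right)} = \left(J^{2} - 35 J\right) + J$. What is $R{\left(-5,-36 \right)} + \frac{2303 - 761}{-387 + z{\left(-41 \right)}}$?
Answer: $\frac{16385}{448} \approx 36.574$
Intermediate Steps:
$z{\left(J \right)} = J^{2} - 34 J$
$R{\left(-5,-36 \right)} + \frac{2303 - 761}{-387 + z{\left(-41 \right)}} = \left(-1\right) \left(-36\right) + \frac{2303 - 761}{-387 - 41 \left(-34 - 41\right)} = 36 + \frac{2303 - 761}{-387 - -3075} = 36 + \frac{1542}{-387 + 3075} = 36 + \frac{1542}{2688} = 36 + 1542 \cdot \frac{1}{2688} = 36 + \frac{257}{448} = \frac{16385}{448}$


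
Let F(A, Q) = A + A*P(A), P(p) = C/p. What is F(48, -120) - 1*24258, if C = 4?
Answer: -24206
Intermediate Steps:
P(p) = 4/p
F(A, Q) = 4 + A (F(A, Q) = A + A*(4/A) = A + 4 = 4 + A)
F(48, -120) - 1*24258 = (4 + 48) - 1*24258 = 52 - 24258 = -24206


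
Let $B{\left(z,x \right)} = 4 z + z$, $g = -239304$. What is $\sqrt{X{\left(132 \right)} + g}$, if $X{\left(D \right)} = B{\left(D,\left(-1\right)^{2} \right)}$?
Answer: $6 i \sqrt{6629} \approx 488.51 i$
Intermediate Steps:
$B{\left(z,x \right)} = 5 z$
$X{\left(D \right)} = 5 D$
$\sqrt{X{\left(132 \right)} + g} = \sqrt{5 \cdot 132 - 239304} = \sqrt{660 - 239304} = \sqrt{-238644} = 6 i \sqrt{6629}$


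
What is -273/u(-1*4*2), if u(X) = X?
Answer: 273/8 ≈ 34.125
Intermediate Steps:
-273/u(-1*4*2) = -273/(-1*4*2) = -273/((-4*2)) = -273/(-8) = -273*(-⅛) = 273/8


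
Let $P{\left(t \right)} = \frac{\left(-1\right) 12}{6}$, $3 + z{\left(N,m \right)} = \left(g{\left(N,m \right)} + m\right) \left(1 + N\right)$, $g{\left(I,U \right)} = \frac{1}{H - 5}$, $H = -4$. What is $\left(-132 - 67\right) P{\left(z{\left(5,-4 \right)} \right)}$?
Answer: $398$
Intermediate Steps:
$g{\left(I,U \right)} = - \frac{1}{9}$ ($g{\left(I,U \right)} = \frac{1}{-4 - 5} = \frac{1}{-9} = - \frac{1}{9}$)
$z{\left(N,m \right)} = -3 + \left(1 + N\right) \left(- \frac{1}{9} + m\right)$ ($z{\left(N,m \right)} = -3 + \left(- \frac{1}{9} + m\right) \left(1 + N\right) = -3 + \left(1 + N\right) \left(- \frac{1}{9} + m\right)$)
$P{\left(t \right)} = -2$ ($P{\left(t \right)} = \left(-12\right) \frac{1}{6} = -2$)
$\left(-132 - 67\right) P{\left(z{\left(5,-4 \right)} \right)} = \left(-132 - 67\right) \left(-2\right) = \left(-199\right) \left(-2\right) = 398$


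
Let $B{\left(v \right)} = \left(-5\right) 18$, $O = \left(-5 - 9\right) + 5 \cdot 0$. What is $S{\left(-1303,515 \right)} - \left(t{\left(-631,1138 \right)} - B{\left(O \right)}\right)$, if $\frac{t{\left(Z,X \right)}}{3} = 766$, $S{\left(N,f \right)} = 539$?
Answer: $-1849$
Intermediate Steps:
$t{\left(Z,X \right)} = 2298$ ($t{\left(Z,X \right)} = 3 \cdot 766 = 2298$)
$O = -14$ ($O = -14 + 0 = -14$)
$B{\left(v \right)} = -90$
$S{\left(-1303,515 \right)} - \left(t{\left(-631,1138 \right)} - B{\left(O \right)}\right) = 539 - \left(2298 - -90\right) = 539 - \left(2298 + 90\right) = 539 - 2388 = -1849$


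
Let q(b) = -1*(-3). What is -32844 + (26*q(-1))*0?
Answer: -32844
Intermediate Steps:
q(b) = 3
-32844 + (26*q(-1))*0 = -32844 + (26*3)*0 = -32844 + 78*0 = -32844 + 0 = -32844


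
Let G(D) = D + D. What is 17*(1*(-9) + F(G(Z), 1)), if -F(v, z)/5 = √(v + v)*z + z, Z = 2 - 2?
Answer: -238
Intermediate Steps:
Z = 0
G(D) = 2*D
F(v, z) = -5*z - 5*z*√2*√v (F(v, z) = -5*(√(v + v)*z + z) = -5*(√(2*v)*z + z) = -5*((√2*√v)*z + z) = -5*(z*√2*√v + z) = -5*(z + z*√2*√v) = -5*z - 5*z*√2*√v)
17*(1*(-9) + F(G(Z), 1)) = 17*(1*(-9) - 5*1*(1 + √2*√(2*0))) = 17*(-9 - 5*1*(1 + √2*√0)) = 17*(-9 - 5*1*(1 + √2*0)) = 17*(-9 - 5*1*(1 + 0)) = 17*(-9 - 5*1*1) = 17*(-9 - 5) = 17*(-14) = -238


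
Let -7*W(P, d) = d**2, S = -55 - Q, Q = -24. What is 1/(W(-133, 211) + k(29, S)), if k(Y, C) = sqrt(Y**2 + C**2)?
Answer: -311647/1982031143 - 49*sqrt(1802)/1982031143 ≈ -0.00015829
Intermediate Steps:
S = -31 (S = -55 - 1*(-24) = -55 + 24 = -31)
k(Y, C) = sqrt(C**2 + Y**2)
W(P, d) = -d**2/7
1/(W(-133, 211) + k(29, S)) = 1/(-1/7*211**2 + sqrt((-31)**2 + 29**2)) = 1/(-1/7*44521 + sqrt(961 + 841)) = 1/(-44521/7 + sqrt(1802))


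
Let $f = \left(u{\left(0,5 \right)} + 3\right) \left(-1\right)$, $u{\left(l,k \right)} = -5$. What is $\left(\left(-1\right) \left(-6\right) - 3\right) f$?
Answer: $6$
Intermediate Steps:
$f = 2$ ($f = \left(-5 + 3\right) \left(-1\right) = \left(-2\right) \left(-1\right) = 2$)
$\left(\left(-1\right) \left(-6\right) - 3\right) f = \left(\left(-1\right) \left(-6\right) - 3\right) 2 = \left(6 - 3\right) 2 = 3 \cdot 2 = 6$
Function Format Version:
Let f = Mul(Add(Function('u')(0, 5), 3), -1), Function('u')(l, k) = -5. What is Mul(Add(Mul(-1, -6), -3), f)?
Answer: 6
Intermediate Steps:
f = 2 (f = Mul(Add(-5, 3), -1) = Mul(-2, -1) = 2)
Mul(Add(Mul(-1, -6), -3), f) = Mul(Add(Mul(-1, -6), -3), 2) = Mul(Add(6, -3), 2) = Mul(3, 2) = 6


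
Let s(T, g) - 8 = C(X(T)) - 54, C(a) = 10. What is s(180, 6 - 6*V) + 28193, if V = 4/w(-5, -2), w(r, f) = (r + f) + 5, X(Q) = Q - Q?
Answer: 28157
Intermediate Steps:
X(Q) = 0
w(r, f) = 5 + f + r (w(r, f) = (f + r) + 5 = 5 + f + r)
V = -2 (V = 4/(5 - 2 - 5) = 4/(-2) = 4*(-½) = -2)
s(T, g) = -36 (s(T, g) = 8 + (10 - 54) = 8 - 44 = -36)
s(180, 6 - 6*V) + 28193 = -36 + 28193 = 28157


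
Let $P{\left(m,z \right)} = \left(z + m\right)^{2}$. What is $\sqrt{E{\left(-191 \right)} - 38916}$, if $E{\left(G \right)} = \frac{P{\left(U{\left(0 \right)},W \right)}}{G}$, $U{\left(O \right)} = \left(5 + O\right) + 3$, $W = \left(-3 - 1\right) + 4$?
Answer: $\frac{2 i \sqrt{354926705}}{191} \approx 197.27 i$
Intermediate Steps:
$W = 0$ ($W = -4 + 4 = 0$)
$U{\left(O \right)} = 8 + O$
$P{\left(m,z \right)} = \left(m + z\right)^{2}$
$E{\left(G \right)} = \frac{64}{G}$ ($E{\left(G \right)} = \frac{\left(\left(8 + 0\right) + 0\right)^{2}}{G} = \frac{\left(8 + 0\right)^{2}}{G} = \frac{8^{2}}{G} = \frac{64}{G}$)
$\sqrt{E{\left(-191 \right)} - 38916} = \sqrt{\frac{64}{-191} - 38916} = \sqrt{64 \left(- \frac{1}{191}\right) - 38916} = \sqrt{- \frac{64}{191} - 38916} = \sqrt{- \frac{7433020}{191}} = \frac{2 i \sqrt{354926705}}{191}$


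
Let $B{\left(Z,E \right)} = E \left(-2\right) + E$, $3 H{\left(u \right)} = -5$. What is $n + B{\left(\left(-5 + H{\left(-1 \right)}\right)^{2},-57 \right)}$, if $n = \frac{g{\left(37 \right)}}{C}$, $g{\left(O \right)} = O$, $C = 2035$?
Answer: $\frac{3136}{55} \approx 57.018$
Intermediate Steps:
$H{\left(u \right)} = - \frac{5}{3}$ ($H{\left(u \right)} = \frac{1}{3} \left(-5\right) = - \frac{5}{3}$)
$B{\left(Z,E \right)} = - E$ ($B{\left(Z,E \right)} = - 2 E + E = - E$)
$n = \frac{1}{55}$ ($n = \frac{37}{2035} = 37 \cdot \frac{1}{2035} = \frac{1}{55} \approx 0.018182$)
$n + B{\left(\left(-5 + H{\left(-1 \right)}\right)^{2},-57 \right)} = \frac{1}{55} - -57 = \frac{1}{55} + 57 = \frac{3136}{55}$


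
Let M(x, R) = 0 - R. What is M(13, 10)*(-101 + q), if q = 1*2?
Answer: 990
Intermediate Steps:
M(x, R) = -R
q = 2
M(13, 10)*(-101 + q) = (-1*10)*(-101 + 2) = -10*(-99) = 990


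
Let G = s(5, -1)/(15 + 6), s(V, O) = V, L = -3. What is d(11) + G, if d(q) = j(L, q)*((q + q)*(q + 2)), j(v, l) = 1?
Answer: 6011/21 ≈ 286.24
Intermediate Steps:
d(q) = 2*q*(2 + q) (d(q) = 1*((q + q)*(q + 2)) = 1*((2*q)*(2 + q)) = 1*(2*q*(2 + q)) = 2*q*(2 + q))
G = 5/21 (G = 5/(15 + 6) = 5/21 ≈ 0.23810)
d(11) + G = 2*11*(2 + 11) + 5/21 = 2*11*13 + 5/21 = 286 + 5/21 = 6011/21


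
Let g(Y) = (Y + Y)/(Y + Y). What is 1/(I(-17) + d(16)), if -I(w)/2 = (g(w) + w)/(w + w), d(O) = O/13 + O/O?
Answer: 221/285 ≈ 0.77544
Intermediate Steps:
g(Y) = 1 (g(Y) = (2*Y)/((2*Y)) = (2*Y)*(1/(2*Y)) = 1)
d(O) = 1 + O/13 (d(O) = O*(1/13) + 1 = O/13 + 1 = 1 + O/13)
I(w) = -(1 + w)/w (I(w) = -2*(1 + w)/(w + w) = -2*(1 + w)/(2*w) = -2*(1 + w)*1/(2*w) = -(1 + w)/w)
1/(I(-17) + d(16)) = 1/((-1 - 1*(-17))/(-17) + (1 + (1/13)*16)) = 1/(-(-1 + 17)/17 + (1 + 16/13)) = 1/(-1/17*16 + 29/13) = 1/(-16/17 + 29/13) = 1/(285/221) = 221/285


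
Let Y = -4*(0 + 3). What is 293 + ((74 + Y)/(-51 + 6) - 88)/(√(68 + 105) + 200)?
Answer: 104862919/358443 + 4022*√173/1792215 ≈ 292.58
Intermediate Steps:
Y = -12 (Y = -4*3 = -12)
293 + ((74 + Y)/(-51 + 6) - 88)/(√(68 + 105) + 200) = 293 + ((74 - 12)/(-51 + 6) - 88)/(√(68 + 105) + 200) = 293 + (62/(-45) - 88)/(√173 + 200) = 293 + (62*(-1/45) - 88)/(200 + √173) = 293 + (-62/45 - 88)/(200 + √173) = 293 - 4022/(45*(200 + √173))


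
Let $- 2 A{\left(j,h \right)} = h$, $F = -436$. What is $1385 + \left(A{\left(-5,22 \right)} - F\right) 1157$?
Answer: $493110$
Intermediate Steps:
$A{\left(j,h \right)} = - \frac{h}{2}$
$1385 + \left(A{\left(-5,22 \right)} - F\right) 1157 = 1385 + \left(\left(- \frac{1}{2}\right) 22 - -436\right) 1157 = 1385 + \left(-11 + 436\right) 1157 = 1385 + 425 \cdot 1157 = 1385 + 491725 = 493110$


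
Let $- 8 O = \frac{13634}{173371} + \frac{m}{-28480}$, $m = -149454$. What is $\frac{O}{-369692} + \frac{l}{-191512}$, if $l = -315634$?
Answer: $\frac{288078435559376005623}{174792376819096284160} \approx 1.6481$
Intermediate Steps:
$O = - \frac{13149642877}{19750424320}$ ($O = - \frac{\frac{13634}{173371} - \frac{149454}{-28480}}{8} = - \frac{13634 \cdot \frac{1}{173371} - - \frac{74727}{14240}}{8} = - \frac{\frac{13634}{173371} + \frac{74727}{14240}}{8} = \left(- \frac{1}{8}\right) \frac{13149642877}{2468803040} = - \frac{13149642877}{19750424320} \approx -0.66579$)
$\frac{O}{-369692} + \frac{l}{-191512} = - \frac{13149642877}{19750424320 \left(-369692\right)} - \frac{315634}{-191512} = \left(- \frac{13149642877}{19750424320}\right) \left(- \frac{1}{369692}\right) - - \frac{157817}{95756} = \frac{13149642877}{7301573867709440} + \frac{157817}{95756} = \frac{288078435559376005623}{174792376819096284160}$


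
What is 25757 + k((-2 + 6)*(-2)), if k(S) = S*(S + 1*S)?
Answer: 25885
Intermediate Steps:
k(S) = 2*S² (k(S) = S*(S + S) = S*(2*S) = 2*S²)
25757 + k((-2 + 6)*(-2)) = 25757 + 2*((-2 + 6)*(-2))² = 25757 + 2*(4*(-2))² = 25757 + 2*(-8)² = 25757 + 2*64 = 25757 + 128 = 25885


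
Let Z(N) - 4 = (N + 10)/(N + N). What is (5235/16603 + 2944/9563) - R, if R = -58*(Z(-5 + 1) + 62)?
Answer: 1201961990315/317548978 ≈ 3785.1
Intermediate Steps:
Z(N) = 4 + (10 + N)/(2*N) (Z(N) = 4 + (N + 10)/(N + N) = 4 + (10 + N)/((2*N)) = 4 + (10 + N)*(1/(2*N)) = 4 + (10 + N)/(2*N))
R = -7569/2 (R = -58*((9/2 + 5/(-5 + 1)) + 62) = -58*((9/2 + 5/(-4)) + 62) = -58*((9/2 + 5*(-¼)) + 62) = -58*((9/2 - 5/4) + 62) = -58*(13/4 + 62) = -58*261/4 = -7569/2 ≈ -3784.5)
(5235/16603 + 2944/9563) - R = (5235/16603 + 2944/9563) - 1*(-7569/2) = (5235*(1/16603) + 2944*(1/9563)) + 7569/2 = (5235/16603 + 2944/9563) + 7569/2 = 98941537/158774489 + 7569/2 = 1201961990315/317548978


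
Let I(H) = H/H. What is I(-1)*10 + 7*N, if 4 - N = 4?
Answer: 10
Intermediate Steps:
N = 0 (N = 4 - 1*4 = 4 - 4 = 0)
I(H) = 1
I(-1)*10 + 7*N = 1*10 + 7*0 = 10 + 0 = 10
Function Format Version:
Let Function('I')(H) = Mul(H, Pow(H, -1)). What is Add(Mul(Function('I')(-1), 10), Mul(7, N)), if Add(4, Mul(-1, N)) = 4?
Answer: 10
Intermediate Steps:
N = 0 (N = Add(4, Mul(-1, 4)) = Add(4, -4) = 0)
Function('I')(H) = 1
Add(Mul(Function('I')(-1), 10), Mul(7, N)) = Add(Mul(1, 10), Mul(7, 0)) = Add(10, 0) = 10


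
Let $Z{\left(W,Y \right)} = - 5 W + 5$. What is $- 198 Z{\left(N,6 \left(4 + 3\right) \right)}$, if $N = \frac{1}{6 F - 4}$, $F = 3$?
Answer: $- \frac{6435}{7} \approx -919.29$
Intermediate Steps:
$N = \frac{1}{14}$ ($N = \frac{1}{6 \cdot 3 - 4} = \frac{1}{18 - 4} = \frac{1}{14} \approx 0.071429$)
$Z{\left(W,Y \right)} = 5 - 5 W$
$- 198 Z{\left(N,6 \left(4 + 3\right) \right)} = - 198 \left(5 - \frac{5}{14}\right) = \left(-198\right) \frac{65}{14} = - \frac{6435}{7}$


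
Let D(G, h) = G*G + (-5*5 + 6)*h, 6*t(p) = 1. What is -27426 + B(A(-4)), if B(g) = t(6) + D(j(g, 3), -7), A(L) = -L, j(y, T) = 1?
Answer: -163751/6 ≈ -27292.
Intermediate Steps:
t(p) = ⅙ (t(p) = (⅙)*1 = ⅙)
D(G, h) = G² - 19*h (D(G, h) = G² + (-25 + 6)*h = G² - 19*h)
B(g) = 805/6 (B(g) = ⅙ + (1² - 19*(-7)) = ⅙ + (1 + 133) = ⅙ + 134 = 805/6)
-27426 + B(A(-4)) = -27426 + 805/6 = -163751/6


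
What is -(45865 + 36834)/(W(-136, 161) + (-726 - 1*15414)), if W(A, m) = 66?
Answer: 82699/16074 ≈ 5.1449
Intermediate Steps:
-(45865 + 36834)/(W(-136, 161) + (-726 - 1*15414)) = -(45865 + 36834)/(66 + (-726 - 1*15414)) = -82699/(66 + (-726 - 15414)) = -82699/(66 - 16140) = -82699/(-16074) = -82699*(-1)/16074 = -1*(-82699/16074) = 82699/16074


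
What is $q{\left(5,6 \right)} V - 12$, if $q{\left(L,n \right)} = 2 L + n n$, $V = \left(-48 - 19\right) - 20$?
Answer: $-4014$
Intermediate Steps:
$V = -87$ ($V = -67 - 20 = -87$)
$q{\left(L,n \right)} = n^{2} + 2 L$ ($q{\left(L,n \right)} = 2 L + n^{2} = n^{2} + 2 L$)
$q{\left(5,6 \right)} V - 12 = \left(6^{2} + 2 \cdot 5\right) \left(-87\right) - 12 = \left(36 + 10\right) \left(-87\right) - 12 = 46 \left(-87\right) - 12 = -4002 - 12 = -4014$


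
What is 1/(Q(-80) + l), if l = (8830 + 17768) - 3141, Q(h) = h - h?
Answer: 1/23457 ≈ 4.2631e-5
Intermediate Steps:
Q(h) = 0
l = 23457 (l = 26598 - 3141 = 23457)
1/(Q(-80) + l) = 1/(0 + 23457) = 1/23457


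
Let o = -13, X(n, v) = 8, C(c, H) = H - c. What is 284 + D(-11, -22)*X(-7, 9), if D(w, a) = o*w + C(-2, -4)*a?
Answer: 1780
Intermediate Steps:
D(w, a) = -13*w - 2*a (D(w, a) = -13*w + (-4 - 1*(-2))*a = -13*w + (-4 + 2)*a = -13*w - 2*a)
284 + D(-11, -22)*X(-7, 9) = 284 + (-13*(-11) - 2*(-22))*8 = 284 + (143 + 44)*8 = 284 + 187*8 = 284 + 1496 = 1780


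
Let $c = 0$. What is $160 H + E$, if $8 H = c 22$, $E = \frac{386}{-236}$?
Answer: $- \frac{193}{118} \approx -1.6356$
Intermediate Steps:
$E = - \frac{193}{118}$ ($E = 386 \left(- \frac{1}{236}\right) = - \frac{193}{118} \approx -1.6356$)
$H = 0$ ($H = \frac{0 \cdot 22}{8} = \frac{1}{8} \cdot 0 = 0$)
$160 H + E = 160 \cdot 0 - \frac{193}{118} = 0 - \frac{193}{118} = - \frac{193}{118}$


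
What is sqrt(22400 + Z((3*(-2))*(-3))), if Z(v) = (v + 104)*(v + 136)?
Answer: 2*sqrt(10297) ≈ 202.95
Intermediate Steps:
Z(v) = (104 + v)*(136 + v)
sqrt(22400 + Z((3*(-2))*(-3))) = sqrt(22400 + (14144 + ((3*(-2))*(-3))**2 + 240*((3*(-2))*(-3)))) = sqrt(22400 + (14144 + (-6*(-3))**2 + 240*(-6*(-3)))) = sqrt(22400 + (14144 + 18**2 + 240*18)) = sqrt(22400 + (14144 + 324 + 4320)) = sqrt(22400 + 18788) = sqrt(41188) = 2*sqrt(10297)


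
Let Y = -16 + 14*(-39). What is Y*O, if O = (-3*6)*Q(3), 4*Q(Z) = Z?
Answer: 7587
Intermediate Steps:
Y = -562 (Y = -16 - 546 = -562)
Q(Z) = Z/4
O = -27/2 (O = (-3*6)*((1/4)*3) = -18*3/4 = -27/2 ≈ -13.500)
Y*O = -562*(-27/2) = 7587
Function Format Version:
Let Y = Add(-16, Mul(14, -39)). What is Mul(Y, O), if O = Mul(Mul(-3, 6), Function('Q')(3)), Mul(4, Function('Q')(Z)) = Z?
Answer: 7587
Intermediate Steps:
Y = -562 (Y = Add(-16, -546) = -562)
Function('Q')(Z) = Mul(Rational(1, 4), Z)
O = Rational(-27, 2) (O = Mul(Mul(-3, 6), Mul(Rational(1, 4), 3)) = Mul(-18, Rational(3, 4)) = Rational(-27, 2) ≈ -13.500)
Mul(Y, O) = Mul(-562, Rational(-27, 2)) = 7587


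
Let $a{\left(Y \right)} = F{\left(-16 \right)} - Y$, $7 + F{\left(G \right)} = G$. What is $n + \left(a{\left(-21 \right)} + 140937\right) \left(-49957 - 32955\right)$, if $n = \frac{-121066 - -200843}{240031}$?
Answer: $- \frac{2804810894004543}{240031} \approx -1.1685 \cdot 10^{10}$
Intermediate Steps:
$F{\left(G \right)} = -7 + G$
$a{\left(Y \right)} = -23 - Y$ ($a{\left(Y \right)} = \left(-7 - 16\right) - Y = -23 - Y$)
$n = \frac{79777}{240031}$ ($n = \left(-121066 + 200843\right) \frac{1}{240031} = 79777 \cdot \frac{1}{240031} = \frac{79777}{240031} \approx 0.33236$)
$n + \left(a{\left(-21 \right)} + 140937\right) \left(-49957 - 32955\right) = \frac{79777}{240031} + \left(\left(-23 - -21\right) + 140937\right) \left(-49957 - 32955\right) = \frac{79777}{240031} + \left(\left(-23 + 21\right) + 140937\right) \left(-82912\right) = \frac{79777}{240031} + \left(-2 + 140937\right) \left(-82912\right) = \frac{79777}{240031} + 140935 \left(-82912\right) = \frac{79777}{240031} - 11685202720 = - \frac{2804810894004543}{240031}$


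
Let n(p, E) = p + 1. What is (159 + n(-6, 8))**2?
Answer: 23716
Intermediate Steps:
n(p, E) = 1 + p
(159 + n(-6, 8))**2 = (159 + (1 - 6))**2 = (159 - 5)**2 = 154**2 = 23716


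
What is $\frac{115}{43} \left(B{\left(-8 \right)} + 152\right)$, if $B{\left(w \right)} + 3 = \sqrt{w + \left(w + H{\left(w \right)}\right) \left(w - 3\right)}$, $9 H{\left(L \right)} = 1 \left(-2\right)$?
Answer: $\frac{17135}{43} + \frac{115 \sqrt{742}}{129} \approx 422.77$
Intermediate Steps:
$H{\left(L \right)} = - \frac{2}{9}$ ($H{\left(L \right)} = \frac{1 \left(-2\right)}{9} = \frac{1}{9} \left(-2\right) = - \frac{2}{9}$)
$B{\left(w \right)} = -3 + \sqrt{w + \left(-3 + w\right) \left(- \frac{2}{9} + w\right)}$ ($B{\left(w \right)} = -3 + \sqrt{w + \left(w - \frac{2}{9}\right) \left(w - 3\right)} = -3 + \sqrt{w + \left(- \frac{2}{9} + w\right) \left(-3 + w\right)} = -3 + \sqrt{w + \left(-3 + w\right) \left(- \frac{2}{9} + w\right)}$)
$\frac{115}{43} \left(B{\left(-8 \right)} + 152\right) = \frac{115}{43} \left(\left(-3 + \frac{\sqrt{6 - -160 + 9 \left(-8\right)^{2}}}{3}\right) + 152\right) = 115 \cdot \frac{1}{43} \left(\left(-3 + \frac{\sqrt{6 + 160 + 9 \cdot 64}}{3}\right) + 152\right) = \frac{115 \left(\left(-3 + \frac{\sqrt{6 + 160 + 576}}{3}\right) + 152\right)}{43} = \frac{115 \left(\left(-3 + \frac{\sqrt{742}}{3}\right) + 152\right)}{43} = \frac{115 \left(149 + \frac{\sqrt{742}}{3}\right)}{43} = \frac{17135}{43} + \frac{115 \sqrt{742}}{129}$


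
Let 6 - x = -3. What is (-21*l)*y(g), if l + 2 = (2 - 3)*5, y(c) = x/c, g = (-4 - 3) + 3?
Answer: -1323/4 ≈ -330.75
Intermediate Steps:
x = 9 (x = 6 - 1*(-3) = 6 + 3 = 9)
g = -4 (g = -7 + 3 = -4)
y(c) = 9/c
l = -7 (l = -2 + (2 - 3)*5 = -2 - 1*5 = -2 - 5 = -7)
(-21*l)*y(g) = (-21*(-7))*(9/(-4)) = 147*(9*(-¼)) = 147*(-9/4) = -1323/4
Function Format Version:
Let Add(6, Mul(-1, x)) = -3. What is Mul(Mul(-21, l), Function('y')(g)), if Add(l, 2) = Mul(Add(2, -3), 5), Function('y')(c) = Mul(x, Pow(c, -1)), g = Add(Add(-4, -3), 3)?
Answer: Rational(-1323, 4) ≈ -330.75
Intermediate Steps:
x = 9 (x = Add(6, Mul(-1, -3)) = Add(6, 3) = 9)
g = -4 (g = Add(-7, 3) = -4)
Function('y')(c) = Mul(9, Pow(c, -1))
l = -7 (l = Add(-2, Mul(Add(2, -3), 5)) = Add(-2, Mul(-1, 5)) = Add(-2, -5) = -7)
Mul(Mul(-21, l), Function('y')(g)) = Mul(Mul(-21, -7), Mul(9, Pow(-4, -1))) = Mul(147, Mul(9, Rational(-1, 4))) = Mul(147, Rational(-9, 4)) = Rational(-1323, 4)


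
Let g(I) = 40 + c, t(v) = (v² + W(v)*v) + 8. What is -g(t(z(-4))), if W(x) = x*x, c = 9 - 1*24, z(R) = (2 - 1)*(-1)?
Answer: -25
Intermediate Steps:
z(R) = -1 (z(R) = 1*(-1) = -1)
c = -15 (c = 9 - 24 = -15)
W(x) = x²
t(v) = 8 + v² + v³ (t(v) = (v² + v²*v) + 8 = (v² + v³) + 8 = 8 + v² + v³)
g(I) = 25 (g(I) = 40 - 15 = 25)
-g(t(z(-4))) = -1*25 = -25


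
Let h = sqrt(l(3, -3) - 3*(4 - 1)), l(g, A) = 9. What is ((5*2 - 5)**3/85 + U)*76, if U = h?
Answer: 1900/17 ≈ 111.76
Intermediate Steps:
h = 0 (h = sqrt(9 - 3*(4 - 1)) = sqrt(9 - 3*3) = sqrt(9 - 9) = sqrt(0) = 0)
U = 0
((5*2 - 5)**3/85 + U)*76 = ((5*2 - 5)**3/85 + 0)*76 = ((10 - 5)**3*(1/85) + 0)*76 = (5**3*(1/85) + 0)*76 = (125*(1/85) + 0)*76 = (25/17 + 0)*76 = (25/17)*76 = 1900/17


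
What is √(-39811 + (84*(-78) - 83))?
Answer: I*√46446 ≈ 215.51*I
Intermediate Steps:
√(-39811 + (84*(-78) - 83)) = √(-39811 + (-6552 - 83)) = √(-39811 - 6635) = √(-46446) = I*√46446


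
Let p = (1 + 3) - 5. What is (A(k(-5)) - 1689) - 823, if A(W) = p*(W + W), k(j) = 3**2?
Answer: -2530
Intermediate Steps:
p = -1 (p = 4 - 5 = -1)
k(j) = 9
A(W) = -2*W (A(W) = -(W + W) = -2*W)
(A(k(-5)) - 1689) - 823 = (-2*9 - 1689) - 823 = (-18 - 1689) - 823 = -1707 - 823 = -2530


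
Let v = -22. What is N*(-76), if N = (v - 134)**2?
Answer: -1849536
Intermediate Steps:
N = 24336 (N = (-22 - 134)**2 = (-156)**2 = 24336)
N*(-76) = 24336*(-76) = -1849536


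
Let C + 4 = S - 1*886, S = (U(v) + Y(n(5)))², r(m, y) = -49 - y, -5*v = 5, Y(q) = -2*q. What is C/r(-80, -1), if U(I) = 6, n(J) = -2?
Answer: 395/24 ≈ 16.458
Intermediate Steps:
v = -1 (v = -⅕*5 = -1)
S = 100 (S = (6 - 2*(-2))² = (6 + 4)² = 10² = 100)
C = -790 (C = -4 + (100 - 1*886) = -4 + (100 - 886) = -4 - 786 = -790)
C/r(-80, -1) = -790/(-49 - 1*(-1)) = -790/(-49 + 1) = -790/(-48) = -790*(-1/48) = 395/24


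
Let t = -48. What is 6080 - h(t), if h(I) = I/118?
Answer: 358744/59 ≈ 6080.4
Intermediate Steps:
h(I) = I/118 (h(I) = I*(1/118) = I/118)
6080 - h(t) = 6080 - (-48)/118 = 6080 - 1*(-24/59) = 6080 + 24/59 = 358744/59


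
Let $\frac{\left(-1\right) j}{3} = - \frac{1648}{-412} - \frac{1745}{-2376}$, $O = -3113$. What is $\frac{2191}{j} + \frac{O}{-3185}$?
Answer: $- \frac{784546169}{5118295} \approx -153.28$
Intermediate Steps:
$j = - \frac{11249}{792}$ ($j = - 3 \left(- \frac{1648}{-412} - \frac{1745}{-2376}\right) = - 3 \left(\left(-1648\right) \left(- \frac{1}{412}\right) - - \frac{1745}{2376}\right) = - 3 \left(4 + \frac{1745}{2376}\right) = \left(-3\right) \frac{11249}{2376} = - \frac{11249}{792} \approx -14.203$)
$\frac{2191}{j} + \frac{O}{-3185} = \frac{2191}{- \frac{11249}{792}} - \frac{3113}{-3185} = 2191 \left(- \frac{792}{11249}\right) - - \frac{3113}{3185} = - \frac{247896}{1607} + \frac{3113}{3185} = - \frac{784546169}{5118295}$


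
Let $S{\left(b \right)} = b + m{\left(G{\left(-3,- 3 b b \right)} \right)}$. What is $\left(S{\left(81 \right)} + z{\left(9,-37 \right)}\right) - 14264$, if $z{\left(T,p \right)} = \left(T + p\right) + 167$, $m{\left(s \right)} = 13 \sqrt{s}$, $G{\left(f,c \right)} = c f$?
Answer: $-10885$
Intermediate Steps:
$S{\left(b \right)} = b + 39 \sqrt{b^{2}}$ ($S{\left(b \right)} = b + 13 \sqrt{- 3 b b \left(-3\right)} = b + 13 \sqrt{- 3 b^{2} \left(-3\right)} = b + 13 \sqrt{9 b^{2}} = b + 13 \cdot 3 \sqrt{b^{2}} = b + 39 \sqrt{b^{2}}$)
$z{\left(T,p \right)} = 167 + T + p$
$\left(S{\left(81 \right)} + z{\left(9,-37 \right)}\right) - 14264 = \left(\left(81 + 39 \sqrt{81^{2}}\right) + \left(167 + 9 - 37\right)\right) - 14264 = \left(\left(81 + 39 \sqrt{6561}\right) + 139\right) - 14264 = \left(\left(81 + 39 \cdot 81\right) + 139\right) - 14264 = \left(\left(81 + 3159\right) + 139\right) - 14264 = \left(3240 + 139\right) - 14264 = 3379 - 14264 = -10885$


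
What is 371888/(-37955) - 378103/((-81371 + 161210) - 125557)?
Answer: -2651076219/1735226690 ≈ -1.5278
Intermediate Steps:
371888/(-37955) - 378103/((-81371 + 161210) - 125557) = 371888*(-1/37955) - 378103/(79839 - 125557) = -371888/37955 - 378103/(-45718) = -371888/37955 - 378103*(-1/45718) = -371888/37955 + 378103/45718 = -2651076219/1735226690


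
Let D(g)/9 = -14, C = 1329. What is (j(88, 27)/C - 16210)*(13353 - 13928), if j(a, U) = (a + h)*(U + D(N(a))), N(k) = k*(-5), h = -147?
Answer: 4127972725/443 ≈ 9.3182e+6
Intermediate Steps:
N(k) = -5*k
D(g) = -126 (D(g) = 9*(-14) = -126)
j(a, U) = (-147 + a)*(-126 + U) (j(a, U) = (a - 147)*(U - 126) = (-147 + a)*(-126 + U))
(j(88, 27)/C - 16210)*(13353 - 13928) = ((18522 - 147*27 - 126*88 + 27*88)/1329 - 16210)*(13353 - 13928) = ((18522 - 3969 - 11088 + 2376)*(1/1329) - 16210)*(-575) = (5841*(1/1329) - 16210)*(-575) = (1947/443 - 16210)*(-575) = -7179083/443*(-575) = 4127972725/443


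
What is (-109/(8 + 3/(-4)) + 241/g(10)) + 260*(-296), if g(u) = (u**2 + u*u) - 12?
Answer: -419660899/5452 ≈ -76974.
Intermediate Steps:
g(u) = -12 + 2*u**2 (g(u) = (u**2 + u**2) - 12 = 2*u**2 - 12 = -12 + 2*u**2)
(-109/(8 + 3/(-4)) + 241/g(10)) + 260*(-296) = (-109/(8 + 3/(-4)) + 241/(-12 + 2*10**2)) + 260*(-296) = (-109/(8 + 3*(-1/4)) + 241/(-12 + 2*100)) - 76960 = (-109/(8 - 3/4) + 241/(-12 + 200)) - 76960 = (-109/29/4 + 241/188) - 76960 = (-109*4/29 + 241*(1/188)) - 76960 = (-436/29 + 241/188) - 76960 = -74979/5452 - 76960 = -419660899/5452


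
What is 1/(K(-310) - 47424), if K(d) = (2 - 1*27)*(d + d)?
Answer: -1/31924 ≈ -3.1324e-5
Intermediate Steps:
K(d) = -50*d (K(d) = (2 - 27)*(2*d) = -50*d)
1/(K(-310) - 47424) = 1/(-50*(-310) - 47424) = 1/(15500 - 47424) = 1/(-31924) = -1/31924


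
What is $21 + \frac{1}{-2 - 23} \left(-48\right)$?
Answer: $\frac{573}{25} \approx 22.92$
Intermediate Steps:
$21 + \frac{1}{-2 - 23} \left(-48\right) = 21 + \frac{1}{-25} \left(-48\right) = 21 - - \frac{48}{25} = 21 + \frac{48}{25} = \frac{573}{25}$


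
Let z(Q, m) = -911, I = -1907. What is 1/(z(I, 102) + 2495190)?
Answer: 1/2494279 ≈ 4.0092e-7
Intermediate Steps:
1/(z(I, 102) + 2495190) = 1/(-911 + 2495190) = 1/2494279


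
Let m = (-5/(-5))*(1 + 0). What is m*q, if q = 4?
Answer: 4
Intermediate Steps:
m = 1 (m = -5*(-⅕)*1 = 1*1 = 1)
m*q = 1*4 = 4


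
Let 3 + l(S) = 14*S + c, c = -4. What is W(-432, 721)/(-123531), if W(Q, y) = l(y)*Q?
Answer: 1452528/41177 ≈ 35.275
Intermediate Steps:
l(S) = -7 + 14*S (l(S) = -3 + (14*S - 4) = -3 + (-4 + 14*S) = -7 + 14*S)
W(Q, y) = Q*(-7 + 14*y) (W(Q, y) = (-7 + 14*y)*Q = Q*(-7 + 14*y))
W(-432, 721)/(-123531) = (7*(-432)*(-1 + 2*721))/(-123531) = (7*(-432)*(-1 + 1442))*(-1/123531) = (7*(-432)*1441)*(-1/123531) = -4357584*(-1/123531) = 1452528/41177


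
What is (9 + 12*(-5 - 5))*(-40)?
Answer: 4440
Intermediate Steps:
(9 + 12*(-5 - 5))*(-40) = (9 + 12*(-10))*(-40) = (9 - 120)*(-40) = -111*(-40) = 4440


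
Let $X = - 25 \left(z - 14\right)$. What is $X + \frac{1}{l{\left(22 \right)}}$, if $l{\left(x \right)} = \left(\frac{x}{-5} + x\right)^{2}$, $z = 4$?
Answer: $\frac{1936025}{7744} \approx 250.0$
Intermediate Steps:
$l{\left(x \right)} = \frac{16 x^{2}}{25}$ ($l{\left(x \right)} = \left(x \left(- \frac{1}{5}\right) + x\right)^{2} = \left(- \frac{x}{5} + x\right)^{2} = \left(\frac{4 x}{5}\right)^{2} = \frac{16 x^{2}}{25}$)
$X = 250$ ($X = - 25 \left(4 - 14\right) = \left(-25\right) \left(-10\right) = 250$)
$X + \frac{1}{l{\left(22 \right)}} = 250 + \frac{1}{\frac{16}{25} \cdot 22^{2}} = 250 + \frac{1}{\frac{16}{25} \cdot 484} = 250 + \frac{1}{\frac{7744}{25}} = 250 + \frac{25}{7744} = \frac{1936025}{7744}$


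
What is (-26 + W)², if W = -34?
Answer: 3600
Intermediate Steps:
(-26 + W)² = (-26 - 34)² = (-60)² = 3600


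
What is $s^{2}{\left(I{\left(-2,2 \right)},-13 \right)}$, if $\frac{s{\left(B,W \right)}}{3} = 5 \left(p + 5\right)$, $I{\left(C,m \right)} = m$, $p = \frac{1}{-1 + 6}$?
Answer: $6084$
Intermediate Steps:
$p = \frac{1}{5} \approx 0.2$
$s{\left(B,W \right)} = 78$ ($s{\left(B,W \right)} = 3 \cdot 5 \left(\frac{1}{5} + 5\right) = 3 \cdot 5 \cdot \frac{26}{5} = 3 \cdot 26 = 78$)
$s^{2}{\left(I{\left(-2,2 \right)},-13 \right)} = 78^{2} = 6084$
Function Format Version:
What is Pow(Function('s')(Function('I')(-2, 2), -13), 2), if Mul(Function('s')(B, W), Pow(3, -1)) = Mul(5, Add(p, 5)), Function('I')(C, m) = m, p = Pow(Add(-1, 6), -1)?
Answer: 6084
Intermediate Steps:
p = Rational(1, 5) (p = Pow(5, -1) = Rational(1, 5) ≈ 0.20000)
Function('s')(B, W) = 78 (Function('s')(B, W) = Mul(3, Mul(5, Add(Rational(1, 5), 5))) = Mul(3, Mul(5, Rational(26, 5))) = Mul(3, 26) = 78)
Pow(Function('s')(Function('I')(-2, 2), -13), 2) = Pow(78, 2) = 6084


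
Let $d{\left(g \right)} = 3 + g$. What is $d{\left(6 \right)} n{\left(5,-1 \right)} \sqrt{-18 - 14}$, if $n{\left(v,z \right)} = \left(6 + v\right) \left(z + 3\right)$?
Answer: $792 i \sqrt{2} \approx 1120.1 i$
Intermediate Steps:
$n{\left(v,z \right)} = \left(3 + z\right) \left(6 + v\right)$ ($n{\left(v,z \right)} = \left(6 + v\right) \left(3 + z\right) = \left(3 + z\right) \left(6 + v\right)$)
$d{\left(6 \right)} n{\left(5,-1 \right)} \sqrt{-18 - 14} = \left(3 + 6\right) \left(18 + 3 \cdot 5 + 6 \left(-1\right) + 5 \left(-1\right)\right) \sqrt{-18 - 14} = 9 \left(18 + 15 - 6 - 5\right) \sqrt{-32} = 9 \cdot 22 \cdot 4 i \sqrt{2} = 198 \cdot 4 i \sqrt{2} = 792 i \sqrt{2}$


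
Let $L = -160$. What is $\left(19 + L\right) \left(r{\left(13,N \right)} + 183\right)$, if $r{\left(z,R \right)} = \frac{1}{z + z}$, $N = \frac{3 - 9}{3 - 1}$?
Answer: $- \frac{671019}{26} \approx -25808.0$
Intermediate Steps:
$N = -3$ ($N = - \frac{6}{2} = \left(-6\right) \frac{1}{2} = -3$)
$r{\left(z,R \right)} = \frac{1}{2 z}$
$\left(19 + L\right) \left(r{\left(13,N \right)} + 183\right) = \left(19 - 160\right) \left(\frac{1}{2 \cdot 13} + 183\right) = - 141 \left(\frac{1}{2} \cdot \frac{1}{13} + 183\right) = - 141 \left(\frac{1}{26} + 183\right) = \left(-141\right) \frac{4759}{26} = - \frac{671019}{26}$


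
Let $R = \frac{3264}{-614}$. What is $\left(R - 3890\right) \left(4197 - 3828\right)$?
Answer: $- \frac{441273078}{307} \approx -1.4374 \cdot 10^{6}$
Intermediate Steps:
$R = - \frac{1632}{307}$ ($R = 3264 \left(- \frac{1}{614}\right) = - \frac{1632}{307} \approx -5.316$)
$\left(R - 3890\right) \left(4197 - 3828\right) = \left(- \frac{1632}{307} - 3890\right) \left(4197 - 3828\right) = \left(- \frac{1195862}{307}\right) 369 = - \frac{441273078}{307}$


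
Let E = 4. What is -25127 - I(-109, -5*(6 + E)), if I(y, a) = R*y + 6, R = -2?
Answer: -25351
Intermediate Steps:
I(y, a) = 6 - 2*y (I(y, a) = -2*y + 6 = 6 - 2*y)
-25127 - I(-109, -5*(6 + E)) = -25127 - (6 - 2*(-109)) = -25127 - (6 + 218) = -25127 - 1*224 = -25127 - 224 = -25351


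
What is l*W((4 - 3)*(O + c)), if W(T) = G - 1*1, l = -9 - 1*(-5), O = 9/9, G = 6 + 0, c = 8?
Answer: -20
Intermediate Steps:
G = 6
O = 1 (O = 9*(1/9) = 1)
l = -4 (l = -9 + 5 = -4)
W(T) = 5 (W(T) = 6 - 1*1 = 6 - 1 = 5)
l*W((4 - 3)*(O + c)) = -4*5 = -20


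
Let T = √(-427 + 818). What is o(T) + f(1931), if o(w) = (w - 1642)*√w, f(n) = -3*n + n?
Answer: -3862 + 391^(¼)*(-1642 + √391) ≈ -11076.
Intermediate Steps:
f(n) = -2*n
T = √391 ≈ 19.774
o(w) = √w*(-1642 + w) (o(w) = (-1642 + w)*√w = √w*(-1642 + w))
o(T) + f(1931) = √(√391)*(-1642 + √391) - 2*1931 = 391^(¼)*(-1642 + √391) - 3862 = -3862 + 391^(¼)*(-1642 + √391)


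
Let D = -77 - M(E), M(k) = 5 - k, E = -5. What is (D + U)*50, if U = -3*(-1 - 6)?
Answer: -3300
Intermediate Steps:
U = 21 (U = -3*(-7) = 21)
D = -87 (D = -77 - (5 - 1*(-5)) = -77 - (5 + 5) = -77 - 1*10 = -77 - 10 = -87)
(D + U)*50 = (-87 + 21)*50 = -66*50 = -3300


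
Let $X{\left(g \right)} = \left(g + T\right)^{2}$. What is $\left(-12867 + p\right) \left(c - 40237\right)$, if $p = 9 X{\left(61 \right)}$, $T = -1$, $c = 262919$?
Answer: $4349647506$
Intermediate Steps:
$X{\left(g \right)} = \left(-1 + g\right)^{2}$ ($X{\left(g \right)} = \left(g - 1\right)^{2} = \left(-1 + g\right)^{2}$)
$p = 32400$ ($p = 9 \left(-1 + 61\right)^{2} = 9 \cdot 60^{2} = 9 \cdot 3600 = 32400$)
$\left(-12867 + p\right) \left(c - 40237\right) = \left(-12867 + 32400\right) \left(262919 - 40237\right) = 19533 \cdot 222682 = 4349647506$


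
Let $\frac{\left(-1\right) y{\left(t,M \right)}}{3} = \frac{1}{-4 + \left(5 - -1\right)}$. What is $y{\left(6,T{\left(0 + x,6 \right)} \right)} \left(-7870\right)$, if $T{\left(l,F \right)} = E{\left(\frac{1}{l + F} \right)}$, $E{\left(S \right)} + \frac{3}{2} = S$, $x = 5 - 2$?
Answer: $11805$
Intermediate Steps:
$x = 3$
$E{\left(S \right)} = - \frac{3}{2} + S$
$T{\left(l,F \right)} = - \frac{3}{2} + \frac{1}{F + l}$ ($T{\left(l,F \right)} = - \frac{3}{2} + \frac{1}{l + F} = - \frac{3}{2} + \frac{1}{F + l}$)
$y{\left(t,M \right)} = - \frac{3}{2}$ ($y{\left(t,M \right)} = - \frac{3}{-4 + \left(5 - -1\right)} = - \frac{3}{-4 + \left(5 + 1\right)} = - \frac{3}{-4 + 6} = - \frac{3}{2}$)
$y{\left(6,T{\left(0 + x,6 \right)} \right)} \left(-7870\right) = \left(- \frac{3}{2}\right) \left(-7870\right) = 11805$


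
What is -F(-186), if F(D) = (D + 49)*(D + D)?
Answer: -50964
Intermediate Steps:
F(D) = 2*D*(49 + D) (F(D) = (49 + D)*(2*D) = 2*D*(49 + D))
-F(-186) = -2*(-186)*(49 - 186) = -2*(-186)*(-137) = -1*50964 = -50964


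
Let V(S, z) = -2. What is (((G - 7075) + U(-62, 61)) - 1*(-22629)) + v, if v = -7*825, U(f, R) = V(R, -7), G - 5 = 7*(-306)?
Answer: 7640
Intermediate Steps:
G = -2137 (G = 5 + 7*(-306) = 5 - 2142 = -2137)
U(f, R) = -2
v = -5775
(((G - 7075) + U(-62, 61)) - 1*(-22629)) + v = (((-2137 - 7075) - 2) - 1*(-22629)) - 5775 = ((-9212 - 2) + 22629) - 5775 = (-9214 + 22629) - 5775 = 13415 - 5775 = 7640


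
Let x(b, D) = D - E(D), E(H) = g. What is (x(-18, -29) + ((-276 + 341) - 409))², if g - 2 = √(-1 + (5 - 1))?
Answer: (375 + √3)² ≈ 1.4193e+5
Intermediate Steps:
g = 2 + √3 (g = 2 + √(-1 + (5 - 1)) = 2 + √(-1 + 4) = 2 + √3 ≈ 3.7321)
E(H) = 2 + √3
x(b, D) = -2 + D - √3 (x(b, D) = D - (2 + √3) = D + (-2 - √3) = -2 + D - √3)
(x(-18, -29) + ((-276 + 341) - 409))² = ((-2 - 29 - √3) + ((-276 + 341) - 409))² = ((-31 - √3) + (65 - 409))² = ((-31 - √3) - 344)² = (-375 - √3)²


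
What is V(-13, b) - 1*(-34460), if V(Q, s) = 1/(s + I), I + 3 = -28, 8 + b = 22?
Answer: 585819/17 ≈ 34460.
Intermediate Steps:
b = 14 (b = -8 + 22 = 14)
I = -31 (I = -3 - 28 = -31)
V(Q, s) = 1/(-31 + s) (V(Q, s) = 1/(s - 31) = 1/(-31 + s))
V(-13, b) - 1*(-34460) = 1/(-31 + 14) - 1*(-34460) = 1/(-17) + 34460 = -1/17 + 34460 = 585819/17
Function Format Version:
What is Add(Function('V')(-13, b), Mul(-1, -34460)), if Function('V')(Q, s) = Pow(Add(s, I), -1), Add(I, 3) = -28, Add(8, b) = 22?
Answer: Rational(585819, 17) ≈ 34460.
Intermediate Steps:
b = 14 (b = Add(-8, 22) = 14)
I = -31 (I = Add(-3, -28) = -31)
Function('V')(Q, s) = Pow(Add(-31, s), -1) (Function('V')(Q, s) = Pow(Add(s, -31), -1) = Pow(Add(-31, s), -1))
Add(Function('V')(-13, b), Mul(-1, -34460)) = Add(Pow(Add(-31, 14), -1), Mul(-1, -34460)) = Add(Pow(-17, -1), 34460) = Add(Rational(-1, 17), 34460) = Rational(585819, 17)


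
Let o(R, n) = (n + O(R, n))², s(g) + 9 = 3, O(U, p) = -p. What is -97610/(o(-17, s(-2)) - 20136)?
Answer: 48805/10068 ≈ 4.8475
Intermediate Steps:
s(g) = -6 (s(g) = -9 + 3 = -6)
o(R, n) = 0 (o(R, n) = (n - n)² = 0² = 0)
-97610/(o(-17, s(-2)) - 20136) = -97610/(0 - 20136) = -97610/(-20136) = -97610*(-1/20136) = 48805/10068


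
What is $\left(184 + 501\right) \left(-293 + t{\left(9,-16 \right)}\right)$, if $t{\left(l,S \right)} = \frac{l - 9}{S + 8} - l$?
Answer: $-206870$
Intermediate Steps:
$t{\left(l,S \right)} = - l + \frac{-9 + l}{8 + S}$ ($t{\left(l,S \right)} = \frac{-9 + l}{8 + S} - l = - l + \frac{-9 + l}{8 + S}$)
$\left(184 + 501\right) \left(-293 + t{\left(9,-16 \right)}\right) = \left(184 + 501\right) \left(-293 + \frac{-9 - 63 - \left(-16\right) 9}{8 - 16}\right) = 685 \left(-293 + \frac{-9 - 63 + 144}{-8}\right) = 685 \left(-293 - 9\right) = 685 \left(-302\right) = -206870$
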